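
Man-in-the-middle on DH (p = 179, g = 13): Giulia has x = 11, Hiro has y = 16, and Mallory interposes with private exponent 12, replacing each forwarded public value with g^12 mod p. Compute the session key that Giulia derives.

51

Giulia receives Mallory's public value M = 13^12 mod 179 instead of the honest one.
13^1 ≡ 13 (mod 179)
13^2 = (13^1)^2 ≡ 13^2 = 169 ≡ 169 (mod 179)
13^4 = (13^2)^2 ≡ 169^2 = 28561 ≡ 100 (mod 179)
13^8 = (13^4)^2 ≡ 100^2 = 10000 ≡ 155 (mod 179)
13^12 = 13^8 · 13^4 ≡ 155 · 100 ≡ 106 (mod 179).
So M = 106. Giulia computes K = M^11 mod 179.
106^1 ≡ 106 (mod 179)
106^2 = (106^1)^2 ≡ 106^2 = 11236 ≡ 138 (mod 179)
106^4 = (106^2)^2 ≡ 138^2 = 19044 ≡ 70 (mod 179)
106^8 = (106^4)^2 ≡ 70^2 = 4900 ≡ 67 (mod 179)
106^11 = 106^8 · 106^2 · 106^1 ≡ 67 · 138 · 106 ≡ 51 (mod 179).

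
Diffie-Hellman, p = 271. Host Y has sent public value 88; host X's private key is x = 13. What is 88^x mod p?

211

Shared key K = 88^13 mod 271.
88^1 ≡ 88 (mod 271)
88^2 = (88^1)^2 ≡ 88^2 = 7744 ≡ 156 (mod 271)
88^4 = (88^2)^2 ≡ 156^2 = 24336 ≡ 217 (mod 271)
88^8 = (88^4)^2 ≡ 217^2 = 47089 ≡ 206 (mod 271)
88^13 = 88^8 · 88^4 · 88^1 ≡ 206 · 217 · 88 ≡ 211 (mod 271).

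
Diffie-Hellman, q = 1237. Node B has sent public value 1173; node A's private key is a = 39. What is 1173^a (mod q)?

71

Shared key K = 1173^39 mod 1237.
1173^1 ≡ 1173 (mod 1237)
1173^2 = (1173^1)^2 ≡ 1173^2 = 1375929 ≡ 385 (mod 1237)
1173^4 = (1173^2)^2 ≡ 385^2 = 148225 ≡ 1022 (mod 1237)
1173^8 = (1173^4)^2 ≡ 1022^2 = 1044484 ≡ 456 (mod 1237)
1173^16 = (1173^8)^2 ≡ 456^2 = 207936 ≡ 120 (mod 1237)
1173^32 = (1173^16)^2 ≡ 120^2 = 14400 ≡ 793 (mod 1237)
1173^39 = 1173^32 · 1173^4 · 1173^2 · 1173^1 ≡ 793 · 1022 · 385 · 1173 ≡ 71 (mod 1237).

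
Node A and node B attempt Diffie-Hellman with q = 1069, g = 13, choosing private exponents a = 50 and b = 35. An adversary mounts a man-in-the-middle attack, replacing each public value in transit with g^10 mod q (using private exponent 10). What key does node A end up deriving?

Node A receives an adversary's public value M = 13^10 mod 1069 instead of the honest one.
13^1 ≡ 13 (mod 1069)
13^2 = (13^1)^2 ≡ 13^2 = 169 ≡ 169 (mod 1069)
13^4 = (13^2)^2 ≡ 169^2 = 28561 ≡ 767 (mod 1069)
13^8 = (13^4)^2 ≡ 767^2 = 588289 ≡ 339 (mod 1069)
13^10 = 13^8 · 13^2 ≡ 339 · 169 ≡ 634 (mod 1069).
So M = 634. Node A computes K = M^50 mod 1069.
634^1 ≡ 634 (mod 1069)
634^2 = (634^1)^2 ≡ 634^2 = 401956 ≡ 12 (mod 1069)
634^4 = (634^2)^2 ≡ 12^2 = 144 ≡ 144 (mod 1069)
634^8 = (634^4)^2 ≡ 144^2 = 20736 ≡ 425 (mod 1069)
634^16 = (634^8)^2 ≡ 425^2 = 180625 ≡ 1033 (mod 1069)
634^32 = (634^16)^2 ≡ 1033^2 = 1067089 ≡ 227 (mod 1069)
634^50 = 634^32 · 634^16 · 634^2 ≡ 227 · 1033 · 12 ≡ 284 (mod 1069).

284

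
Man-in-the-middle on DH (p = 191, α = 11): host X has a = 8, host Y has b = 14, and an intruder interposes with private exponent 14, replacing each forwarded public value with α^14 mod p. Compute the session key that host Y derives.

36

Host Y receives an intruder's public value M = 11^14 mod 191 instead of the honest one.
11^1 ≡ 11 (mod 191)
11^2 = (11^1)^2 ≡ 11^2 = 121 ≡ 121 (mod 191)
11^4 = (11^2)^2 ≡ 121^2 = 14641 ≡ 125 (mod 191)
11^8 = (11^4)^2 ≡ 125^2 = 15625 ≡ 154 (mod 191)
11^14 = 11^8 · 11^4 · 11^2 ≡ 154 · 125 · 121 ≡ 5 (mod 191).
So M = 5. Host Y computes K = M^14 mod 191.
5^1 ≡ 5 (mod 191)
5^2 = (5^1)^2 ≡ 5^2 = 25 ≡ 25 (mod 191)
5^4 = (5^2)^2 ≡ 25^2 = 625 ≡ 52 (mod 191)
5^8 = (5^4)^2 ≡ 52^2 = 2704 ≡ 30 (mod 191)
5^14 = 5^8 · 5^4 · 5^2 ≡ 30 · 52 · 25 ≡ 36 (mod 191).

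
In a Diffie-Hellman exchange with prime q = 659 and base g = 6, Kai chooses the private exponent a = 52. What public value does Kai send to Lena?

82

Public value = 6^{52} \pmod{659}.
6^1 ≡ 6 (mod 659)
6^2 = (6^1)^2 ≡ 6^2 = 36 ≡ 36 (mod 659)
6^4 = (6^2)^2 ≡ 36^2 = 1296 ≡ 637 (mod 659)
6^8 = (6^4)^2 ≡ 637^2 = 405769 ≡ 484 (mod 659)
6^16 = (6^8)^2 ≡ 484^2 = 234256 ≡ 311 (mod 659)
6^32 = (6^16)^2 ≡ 311^2 = 96721 ≡ 507 (mod 659)
6^52 = 6^32 · 6^16 · 6^4 ≡ 507 · 311 · 637 ≡ 82 (mod 659).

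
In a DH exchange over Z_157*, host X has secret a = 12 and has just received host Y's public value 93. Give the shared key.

130

Shared key K = 93^12 mod 157.
93^1 ≡ 93 (mod 157)
93^2 = (93^1)^2 ≡ 93^2 = 8649 ≡ 14 (mod 157)
93^4 = (93^2)^2 ≡ 14^2 = 196 ≡ 39 (mod 157)
93^8 = (93^4)^2 ≡ 39^2 = 1521 ≡ 108 (mod 157)
93^12 = 93^8 · 93^4 ≡ 108 · 39 ≡ 130 (mod 157).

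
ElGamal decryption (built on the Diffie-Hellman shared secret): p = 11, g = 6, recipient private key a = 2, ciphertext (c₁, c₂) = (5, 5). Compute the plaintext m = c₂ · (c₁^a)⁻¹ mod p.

9

Shared mask s = c₁^a mod p = 5^2 mod 11.
5^1 ≡ 5 (mod 11)
5^2 = (5^1)^2 ≡ 5^2 = 25 ≡ 3 (mod 11)
So s = 3; s⁻¹ ≡ 4 (mod 11).
m = c₂ · s⁻¹ mod 11 = 5 · 4 mod 11 = 9.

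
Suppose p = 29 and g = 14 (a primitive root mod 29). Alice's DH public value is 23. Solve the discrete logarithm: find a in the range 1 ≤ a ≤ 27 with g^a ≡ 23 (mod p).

8

Try successive powers of 14 modulo 29:
14^1 ≡ 14
14^2 ≡ 22
14^3 ≡ 18
14^4 ≡ 20
14^5 ≡ 19
14^6 ≡ 5
14^7 ≡ 12
14^8 ≡ 23
Found: a = 8.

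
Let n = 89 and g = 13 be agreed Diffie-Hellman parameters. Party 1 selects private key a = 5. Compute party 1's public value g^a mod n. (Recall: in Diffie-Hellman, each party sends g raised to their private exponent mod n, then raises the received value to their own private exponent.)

74

Public value = 13^5 mod 89.
13^1 ≡ 13 (mod 89)
13^2 = (13^1)^2 ≡ 13^2 = 169 ≡ 80 (mod 89)
13^4 = (13^2)^2 ≡ 80^2 = 6400 ≡ 81 (mod 89)
13^5 = 13^4 · 13^1 ≡ 81 · 13 ≡ 74 (mod 89).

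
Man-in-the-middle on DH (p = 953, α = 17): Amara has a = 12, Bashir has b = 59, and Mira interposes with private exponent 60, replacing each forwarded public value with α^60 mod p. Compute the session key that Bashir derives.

155

Bashir receives Mira's public value M = 17^60 mod 953 instead of the honest one.
17^1 ≡ 17 (mod 953)
17^2 = (17^1)^2 ≡ 17^2 = 289 ≡ 289 (mod 953)
17^4 = (17^2)^2 ≡ 289^2 = 83521 ≡ 610 (mod 953)
17^8 = (17^4)^2 ≡ 610^2 = 372100 ≡ 430 (mod 953)
17^16 = (17^8)^2 ≡ 430^2 = 184900 ≡ 18 (mod 953)
17^32 = (17^16)^2 ≡ 18^2 = 324 ≡ 324 (mod 953)
17^60 = 17^32 · 17^16 · 17^8 · 17^4 ≡ 324 · 18 · 430 · 610 ≡ 872 (mod 953).
So M = 872. Bashir computes K = M^59 mod 953.
872^1 ≡ 872 (mod 953)
872^2 = (872^1)^2 ≡ 872^2 = 760384 ≡ 843 (mod 953)
872^4 = (872^2)^2 ≡ 843^2 = 710649 ≡ 664 (mod 953)
872^8 = (872^4)^2 ≡ 664^2 = 440896 ≡ 610 (mod 953)
872^16 = (872^8)^2 ≡ 610^2 = 372100 ≡ 430 (mod 953)
872^32 = (872^16)^2 ≡ 430^2 = 184900 ≡ 18 (mod 953)
872^59 = 872^32 · 872^16 · 872^8 · 872^2 · 872^1 ≡ 18 · 430 · 610 · 843 · 872 ≡ 155 (mod 953).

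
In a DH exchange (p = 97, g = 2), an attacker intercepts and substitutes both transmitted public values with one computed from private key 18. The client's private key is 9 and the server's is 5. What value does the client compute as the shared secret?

50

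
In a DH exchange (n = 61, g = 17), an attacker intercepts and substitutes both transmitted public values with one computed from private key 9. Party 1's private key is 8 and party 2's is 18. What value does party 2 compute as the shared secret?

41

Party 2 receives an attacker's public value M = 17^9 mod 61 instead of the honest one.
17^1 ≡ 17 (mod 61)
17^2 = (17^1)^2 ≡ 17^2 = 289 ≡ 45 (mod 61)
17^4 = (17^2)^2 ≡ 45^2 = 2025 ≡ 12 (mod 61)
17^8 = (17^4)^2 ≡ 12^2 = 144 ≡ 22 (mod 61)
17^9 = 17^8 · 17^1 ≡ 22 · 17 ≡ 8 (mod 61).
So M = 8. Party 2 computes K = M^18 mod 61.
8^1 ≡ 8 (mod 61)
8^2 = (8^1)^2 ≡ 8^2 = 64 ≡ 3 (mod 61)
8^4 = (8^2)^2 ≡ 3^2 = 9 ≡ 9 (mod 61)
8^8 = (8^4)^2 ≡ 9^2 = 81 ≡ 20 (mod 61)
8^16 = (8^8)^2 ≡ 20^2 = 400 ≡ 34 (mod 61)
8^18 = 8^16 · 8^2 ≡ 34 · 3 ≡ 41 (mod 61).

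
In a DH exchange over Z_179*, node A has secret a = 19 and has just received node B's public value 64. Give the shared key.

Shared key K = 64^19 mod 179.
64^1 ≡ 64 (mod 179)
64^2 = (64^1)^2 ≡ 64^2 = 4096 ≡ 158 (mod 179)
64^4 = (64^2)^2 ≡ 158^2 = 24964 ≡ 83 (mod 179)
64^8 = (64^4)^2 ≡ 83^2 = 6889 ≡ 87 (mod 179)
64^16 = (64^8)^2 ≡ 87^2 = 7569 ≡ 51 (mod 179)
64^19 = 64^16 · 64^2 · 64^1 ≡ 51 · 158 · 64 ≡ 13 (mod 179).

13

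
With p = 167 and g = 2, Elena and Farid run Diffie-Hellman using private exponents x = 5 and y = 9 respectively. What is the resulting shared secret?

Farid sends B = g^y mod p = 2^9 mod 167.
2^1 ≡ 2 (mod 167)
2^2 = (2^1)^2 ≡ 2^2 = 4 ≡ 4 (mod 167)
2^4 = (2^2)^2 ≡ 4^2 = 16 ≡ 16 (mod 167)
2^8 = (2^4)^2 ≡ 16^2 = 256 ≡ 89 (mod 167)
2^9 = 2^8 · 2^1 ≡ 89 · 2 ≡ 11 (mod 167).
So B = 11. Elena then computes K = B^x mod p = 11^5 mod 167.
11^1 ≡ 11 (mod 167)
11^2 = (11^1)^2 ≡ 11^2 = 121 ≡ 121 (mod 167)
11^4 = (11^2)^2 ≡ 121^2 = 14641 ≡ 112 (mod 167)
11^5 = 11^4 · 11^1 ≡ 112 · 11 ≡ 63 (mod 167).

63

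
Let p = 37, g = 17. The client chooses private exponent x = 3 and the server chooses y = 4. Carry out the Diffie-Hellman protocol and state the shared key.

The client sends A = g^x mod p = 17^3 mod 37.
17^1 ≡ 17 (mod 37)
17^2 = (17^1)^2 ≡ 17^2 = 289 ≡ 30 (mod 37)
17^3 = 17^2 · 17^1 ≡ 30 · 17 ≡ 29 (mod 37).
So A = 29. The server then computes K = A^y mod p = 29^4 mod 37.
29^1 ≡ 29 (mod 37)
29^2 = (29^1)^2 ≡ 29^2 = 841 ≡ 27 (mod 37)
29^4 = (29^2)^2 ≡ 27^2 = 729 ≡ 26 (mod 37)

26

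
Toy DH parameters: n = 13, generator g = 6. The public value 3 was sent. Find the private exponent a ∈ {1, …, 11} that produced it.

Try successive powers of 6 modulo 13:
6^1 ≡ 6
6^2 ≡ 10
6^3 ≡ 8
6^4 ≡ 9
6^5 ≡ 2
6^6 ≡ 12
6^7 ≡ 7
6^8 ≡ 3
Found: a = 8.

8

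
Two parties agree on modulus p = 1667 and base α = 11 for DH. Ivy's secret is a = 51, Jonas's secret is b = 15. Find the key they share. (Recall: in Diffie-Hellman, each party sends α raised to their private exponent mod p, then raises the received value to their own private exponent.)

Ivy sends A = α^a mod p = 11^51 mod 1667.
11^1 ≡ 11 (mod 1667)
11^2 = (11^1)^2 ≡ 11^2 = 121 ≡ 121 (mod 1667)
11^4 = (11^2)^2 ≡ 121^2 = 14641 ≡ 1305 (mod 1667)
11^8 = (11^4)^2 ≡ 1305^2 = 1703025 ≡ 1018 (mod 1667)
11^16 = (11^8)^2 ≡ 1018^2 = 1036324 ≡ 1117 (mod 1667)
11^32 = (11^16)^2 ≡ 1117^2 = 1247689 ≡ 773 (mod 1667)
11^51 = 11^32 · 11^16 · 11^2 · 11^1 ≡ 773 · 1117 · 121 · 11 ≡ 169 (mod 1667).
So A = 169. Jonas then computes K = A^b mod p = 169^15 mod 1667.
169^1 ≡ 169 (mod 1667)
169^2 = (169^1)^2 ≡ 169^2 = 28561 ≡ 222 (mod 1667)
169^4 = (169^2)^2 ≡ 222^2 = 49284 ≡ 941 (mod 1667)
169^8 = (169^4)^2 ≡ 941^2 = 885481 ≡ 304 (mod 1667)
169^15 = 169^8 · 169^4 · 169^2 · 169^1 ≡ 304 · 941 · 222 · 169 ≡ 1405 (mod 1667).

1405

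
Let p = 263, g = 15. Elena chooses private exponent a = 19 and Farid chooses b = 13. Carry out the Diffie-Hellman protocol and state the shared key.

Farid sends B = g^b mod p = 15^13 mod 263.
15^1 ≡ 15 (mod 263)
15^2 = (15^1)^2 ≡ 15^2 = 225 ≡ 225 (mod 263)
15^4 = (15^2)^2 ≡ 225^2 = 50625 ≡ 129 (mod 263)
15^8 = (15^4)^2 ≡ 129^2 = 16641 ≡ 72 (mod 263)
15^13 = 15^8 · 15^4 · 15^1 ≡ 72 · 129 · 15 ≡ 193 (mod 263).
So B = 193. Elena then computes K = B^a mod p = 193^19 mod 263.
193^1 ≡ 193 (mod 263)
193^2 = (193^1)^2 ≡ 193^2 = 37249 ≡ 166 (mod 263)
193^4 = (193^2)^2 ≡ 166^2 = 27556 ≡ 204 (mod 263)
193^8 = (193^4)^2 ≡ 204^2 = 41616 ≡ 62 (mod 263)
193^16 = (193^8)^2 ≡ 62^2 = 3844 ≡ 162 (mod 263)
193^19 = 193^16 · 193^2 · 193^1 ≡ 162 · 166 · 193 ≡ 114 (mod 263).

114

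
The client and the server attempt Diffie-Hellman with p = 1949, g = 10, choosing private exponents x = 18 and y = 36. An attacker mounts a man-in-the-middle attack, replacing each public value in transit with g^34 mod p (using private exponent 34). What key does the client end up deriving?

The client receives an attacker's public value M = 10^34 mod 1949 instead of the honest one.
10^1 ≡ 10 (mod 1949)
10^2 = (10^1)^2 ≡ 10^2 = 100 ≡ 100 (mod 1949)
10^4 = (10^2)^2 ≡ 100^2 = 10000 ≡ 255 (mod 1949)
10^8 = (10^4)^2 ≡ 255^2 = 65025 ≡ 708 (mod 1949)
10^16 = (10^8)^2 ≡ 708^2 = 501264 ≡ 371 (mod 1949)
10^32 = (10^16)^2 ≡ 371^2 = 137641 ≡ 1211 (mod 1949)
10^34 = 10^32 · 10^2 ≡ 1211 · 100 ≡ 262 (mod 1949).
So M = 262. The client computes K = M^18 mod 1949.
262^1 ≡ 262 (mod 1949)
262^2 = (262^1)^2 ≡ 262^2 = 68644 ≡ 429 (mod 1949)
262^4 = (262^2)^2 ≡ 429^2 = 184041 ≡ 835 (mod 1949)
262^8 = (262^4)^2 ≡ 835^2 = 697225 ≡ 1432 (mod 1949)
262^16 = (262^8)^2 ≡ 1432^2 = 2050624 ≡ 276 (mod 1949)
262^18 = 262^16 · 262^2 ≡ 276 · 429 ≡ 1464 (mod 1949).

1464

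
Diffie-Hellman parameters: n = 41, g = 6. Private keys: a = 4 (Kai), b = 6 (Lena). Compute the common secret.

Lena sends B = g^b mod n = 6^6 mod 41.
6^1 ≡ 6 (mod 41)
6^2 = (6^1)^2 ≡ 6^2 = 36 ≡ 36 (mod 41)
6^4 = (6^2)^2 ≡ 36^2 = 1296 ≡ 25 (mod 41)
6^6 = 6^4 · 6^2 ≡ 25 · 36 ≡ 39 (mod 41).
So B = 39. Kai then computes K = B^a mod n = 39^4 mod 41.
39^1 ≡ 39 (mod 41)
39^2 = (39^1)^2 ≡ 39^2 = 1521 ≡ 4 (mod 41)
39^4 = (39^2)^2 ≡ 4^2 = 16 ≡ 16 (mod 41)

16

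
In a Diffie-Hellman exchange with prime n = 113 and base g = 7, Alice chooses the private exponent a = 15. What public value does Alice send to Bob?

7

Public value = 7^15 mod 113.
7^1 ≡ 7 (mod 113)
7^2 = (7^1)^2 ≡ 7^2 = 49 ≡ 49 (mod 113)
7^4 = (7^2)^2 ≡ 49^2 = 2401 ≡ 28 (mod 113)
7^8 = (7^4)^2 ≡ 28^2 = 784 ≡ 106 (mod 113)
7^15 = 7^8 · 7^4 · 7^2 · 7^1 ≡ 106 · 28 · 49 · 7 ≡ 7 (mod 113).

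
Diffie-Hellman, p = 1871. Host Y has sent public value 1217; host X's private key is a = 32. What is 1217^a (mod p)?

1776

Shared key K = 1217^32 mod 1871.
1217^1 ≡ 1217 (mod 1871)
1217^2 = (1217^1)^2 ≡ 1217^2 = 1481089 ≡ 1128 (mod 1871)
1217^4 = (1217^2)^2 ≡ 1128^2 = 1272384 ≡ 104 (mod 1871)
1217^8 = (1217^4)^2 ≡ 104^2 = 10816 ≡ 1461 (mod 1871)
1217^16 = (1217^8)^2 ≡ 1461^2 = 2134521 ≡ 1581 (mod 1871)
1217^32 = (1217^16)^2 ≡ 1581^2 = 2499561 ≡ 1776 (mod 1871)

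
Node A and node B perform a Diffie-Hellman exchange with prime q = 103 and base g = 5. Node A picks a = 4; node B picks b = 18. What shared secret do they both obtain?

13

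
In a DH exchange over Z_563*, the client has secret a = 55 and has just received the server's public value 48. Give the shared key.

Shared key K = 48^55 mod 563.
48^1 ≡ 48 (mod 563)
48^2 = (48^1)^2 ≡ 48^2 = 2304 ≡ 52 (mod 563)
48^4 = (48^2)^2 ≡ 52^2 = 2704 ≡ 452 (mod 563)
48^8 = (48^4)^2 ≡ 452^2 = 204304 ≡ 498 (mod 563)
48^16 = (48^8)^2 ≡ 498^2 = 248004 ≡ 284 (mod 563)
48^32 = (48^16)^2 ≡ 284^2 = 80656 ≡ 147 (mod 563)
48^55 = 48^32 · 48^16 · 48^4 · 48^2 · 48^1 ≡ 147 · 284 · 452 · 52 · 48 ≡ 470 (mod 563).

470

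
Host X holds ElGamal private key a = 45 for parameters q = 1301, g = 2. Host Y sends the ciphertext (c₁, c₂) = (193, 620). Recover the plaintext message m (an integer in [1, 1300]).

Shared mask s = c₁^a mod q = 193^45 mod 1301.
193^1 ≡ 193 (mod 1301)
193^2 = (193^1)^2 ≡ 193^2 = 37249 ≡ 821 (mod 1301)
193^4 = (193^2)^2 ≡ 821^2 = 674041 ≡ 123 (mod 1301)
193^8 = (193^4)^2 ≡ 123^2 = 15129 ≡ 818 (mod 1301)
193^16 = (193^8)^2 ≡ 818^2 = 669124 ≡ 410 (mod 1301)
193^32 = (193^16)^2 ≡ 410^2 = 168100 ≡ 271 (mod 1301)
193^45 = 193^32 · 193^8 · 193^4 · 193^1 ≡ 271 · 818 · 123 · 193 ≡ 443 (mod 1301).
So s = 443; s⁻¹ ≡ 790 (mod 1301).
m = c₂ · s⁻¹ mod 1301 = 620 · 790 mod 1301 = 624.

624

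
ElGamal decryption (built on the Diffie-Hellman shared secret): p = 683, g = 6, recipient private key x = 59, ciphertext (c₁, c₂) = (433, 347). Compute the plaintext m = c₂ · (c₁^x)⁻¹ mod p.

292

Shared mask s = c₁^x mod p = 433^59 mod 683.
433^1 ≡ 433 (mod 683)
433^2 = (433^1)^2 ≡ 433^2 = 187489 ≡ 347 (mod 683)
433^4 = (433^2)^2 ≡ 347^2 = 120409 ≡ 201 (mod 683)
433^8 = (433^4)^2 ≡ 201^2 = 40401 ≡ 104 (mod 683)
433^16 = (433^8)^2 ≡ 104^2 = 10816 ≡ 571 (mod 683)
433^32 = (433^16)^2 ≡ 571^2 = 326041 ≡ 250 (mod 683)
433^59 = 433^32 · 433^16 · 433^8 · 433^2 · 433^1 ≡ 250 · 571 · 104 · 347 · 433 ≡ 607 (mod 683).
So s = 607; s⁻¹ ≡ 674 (mod 683).
m = c₂ · s⁻¹ mod 683 = 347 · 674 mod 683 = 292.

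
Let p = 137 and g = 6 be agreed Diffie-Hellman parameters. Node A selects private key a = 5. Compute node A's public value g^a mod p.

Public value = 6^5 mod 137.
6^1 ≡ 6 (mod 137)
6^2 = (6^1)^2 ≡ 6^2 = 36 ≡ 36 (mod 137)
6^4 = (6^2)^2 ≡ 36^2 = 1296 ≡ 63 (mod 137)
6^5 = 6^4 · 6^1 ≡ 63 · 6 ≡ 104 (mod 137).

104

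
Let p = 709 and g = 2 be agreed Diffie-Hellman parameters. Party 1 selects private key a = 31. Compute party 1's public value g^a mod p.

638

Public value = 2^31 mod 709.
2^1 ≡ 2 (mod 709)
2^2 = (2^1)^2 ≡ 2^2 = 4 ≡ 4 (mod 709)
2^4 = (2^2)^2 ≡ 4^2 = 16 ≡ 16 (mod 709)
2^8 = (2^4)^2 ≡ 16^2 = 256 ≡ 256 (mod 709)
2^16 = (2^8)^2 ≡ 256^2 = 65536 ≡ 308 (mod 709)
2^31 = 2^16 · 2^8 · 2^4 · 2^2 · 2^1 ≡ 308 · 256 · 16 · 4 · 2 ≡ 638 (mod 709).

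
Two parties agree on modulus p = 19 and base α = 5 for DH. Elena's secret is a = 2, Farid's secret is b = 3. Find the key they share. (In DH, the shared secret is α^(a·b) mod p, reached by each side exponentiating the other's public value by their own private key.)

Farid sends B = α^b mod p = 5^3 mod 19.
5^1 ≡ 5 (mod 19)
5^2 = (5^1)^2 ≡ 5^2 = 25 ≡ 6 (mod 19)
5^3 = 5^2 · 5^1 ≡ 6 · 5 ≡ 11 (mod 19).
So B = 11. Elena then computes K = B^a mod p = 11^2 mod 19.
11^1 ≡ 11 (mod 19)
11^2 = (11^1)^2 ≡ 11^2 = 121 ≡ 7 (mod 19)

7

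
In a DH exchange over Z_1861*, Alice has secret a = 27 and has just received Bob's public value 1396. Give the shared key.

1197

Shared key K = 1396^27 mod 1861.
1396^1 ≡ 1396 (mod 1861)
1396^2 = (1396^1)^2 ≡ 1396^2 = 1948816 ≡ 349 (mod 1861)
1396^4 = (1396^2)^2 ≡ 349^2 = 121801 ≡ 836 (mod 1861)
1396^8 = (1396^4)^2 ≡ 836^2 = 698896 ≡ 1021 (mod 1861)
1396^16 = (1396^8)^2 ≡ 1021^2 = 1042441 ≡ 281 (mod 1861)
1396^27 = 1396^16 · 1396^8 · 1396^2 · 1396^1 ≡ 281 · 1021 · 349 · 1396 ≡ 1197 (mod 1861).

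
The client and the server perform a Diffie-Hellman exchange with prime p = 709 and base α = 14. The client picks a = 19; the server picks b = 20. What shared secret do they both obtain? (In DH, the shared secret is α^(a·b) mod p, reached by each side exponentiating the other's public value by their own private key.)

698

The client sends A = α^a mod p = 14^19 mod 709.
14^1 ≡ 14 (mod 709)
14^2 = (14^1)^2 ≡ 14^2 = 196 ≡ 196 (mod 709)
14^4 = (14^2)^2 ≡ 196^2 = 38416 ≡ 130 (mod 709)
14^8 = (14^4)^2 ≡ 130^2 = 16900 ≡ 593 (mod 709)
14^16 = (14^8)^2 ≡ 593^2 = 351649 ≡ 694 (mod 709)
14^19 = 14^16 · 14^2 · 14^1 ≡ 694 · 196 · 14 ≡ 671 (mod 709).
So A = 671. The server then computes K = A^b mod p = 671^20 mod 709.
671^1 ≡ 671 (mod 709)
671^2 = (671^1)^2 ≡ 671^2 = 450241 ≡ 26 (mod 709)
671^4 = (671^2)^2 ≡ 26^2 = 676 ≡ 676 (mod 709)
671^8 = (671^4)^2 ≡ 676^2 = 456976 ≡ 380 (mod 709)
671^16 = (671^8)^2 ≡ 380^2 = 144400 ≡ 473 (mod 709)
671^20 = 671^16 · 671^4 ≡ 473 · 676 ≡ 698 (mod 709).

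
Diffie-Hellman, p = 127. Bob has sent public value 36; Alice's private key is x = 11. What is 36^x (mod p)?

Shared key K = 36^11 mod 127.
36^1 ≡ 36 (mod 127)
36^2 = (36^1)^2 ≡ 36^2 = 1296 ≡ 26 (mod 127)
36^4 = (36^2)^2 ≡ 26^2 = 676 ≡ 41 (mod 127)
36^8 = (36^4)^2 ≡ 41^2 = 1681 ≡ 30 (mod 127)
36^11 = 36^8 · 36^2 · 36^1 ≡ 30 · 26 · 36 ≡ 13 (mod 127).

13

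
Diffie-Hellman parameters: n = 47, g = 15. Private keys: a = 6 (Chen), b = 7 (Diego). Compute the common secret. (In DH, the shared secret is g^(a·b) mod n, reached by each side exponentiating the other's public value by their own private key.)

Chen sends A = g^a mod n = 15^6 mod 47.
15^1 ≡ 15 (mod 47)
15^2 = (15^1)^2 ≡ 15^2 = 225 ≡ 37 (mod 47)
15^4 = (15^2)^2 ≡ 37^2 = 1369 ≡ 6 (mod 47)
15^6 = 15^4 · 15^2 ≡ 6 · 37 ≡ 34 (mod 47).
So A = 34. Diego then computes K = A^b mod n = 34^7 mod 47.
34^1 ≡ 34 (mod 47)
34^2 = (34^1)^2 ≡ 34^2 = 1156 ≡ 28 (mod 47)
34^4 = (34^2)^2 ≡ 28^2 = 784 ≡ 32 (mod 47)
34^7 = 34^4 · 34^2 · 34^1 ≡ 32 · 28 · 34 ≡ 8 (mod 47).

8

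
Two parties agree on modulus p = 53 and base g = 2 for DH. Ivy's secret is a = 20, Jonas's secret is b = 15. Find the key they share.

46

Ivy sends A = g^a mod p = 2^20 mod 53.
2^1 ≡ 2 (mod 53)
2^2 = (2^1)^2 ≡ 2^2 = 4 ≡ 4 (mod 53)
2^4 = (2^2)^2 ≡ 4^2 = 16 ≡ 16 (mod 53)
2^8 = (2^4)^2 ≡ 16^2 = 256 ≡ 44 (mod 53)
2^16 = (2^8)^2 ≡ 44^2 = 1936 ≡ 28 (mod 53)
2^20 = 2^16 · 2^4 ≡ 28 · 16 ≡ 24 (mod 53).
So A = 24. Jonas then computes K = A^b mod p = 24^15 mod 53.
24^1 ≡ 24 (mod 53)
24^2 = (24^1)^2 ≡ 24^2 = 576 ≡ 46 (mod 53)
24^4 = (24^2)^2 ≡ 46^2 = 2116 ≡ 49 (mod 53)
24^8 = (24^4)^2 ≡ 49^2 = 2401 ≡ 16 (mod 53)
24^15 = 24^8 · 24^4 · 24^2 · 24^1 ≡ 16 · 49 · 46 · 24 ≡ 46 (mod 53).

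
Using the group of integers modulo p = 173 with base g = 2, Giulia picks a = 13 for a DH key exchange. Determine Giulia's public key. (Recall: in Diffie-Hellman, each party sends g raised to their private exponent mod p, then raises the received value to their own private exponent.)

Public value = 2^13 mod 173.
2^1 ≡ 2 (mod 173)
2^2 = (2^1)^2 ≡ 2^2 = 4 ≡ 4 (mod 173)
2^4 = (2^2)^2 ≡ 4^2 = 16 ≡ 16 (mod 173)
2^8 = (2^4)^2 ≡ 16^2 = 256 ≡ 83 (mod 173)
2^13 = 2^8 · 2^4 · 2^1 ≡ 83 · 16 · 2 ≡ 61 (mod 173).

61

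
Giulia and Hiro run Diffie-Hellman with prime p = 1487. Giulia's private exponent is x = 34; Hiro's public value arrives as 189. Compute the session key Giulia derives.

Shared key K = 189^34 mod 1487.
189^1 ≡ 189 (mod 1487)
189^2 = (189^1)^2 ≡ 189^2 = 35721 ≡ 33 (mod 1487)
189^4 = (189^2)^2 ≡ 33^2 = 1089 ≡ 1089 (mod 1487)
189^8 = (189^4)^2 ≡ 1089^2 = 1185921 ≡ 782 (mod 1487)
189^16 = (189^8)^2 ≡ 782^2 = 611524 ≡ 367 (mod 1487)
189^32 = (189^16)^2 ≡ 367^2 = 134689 ≡ 859 (mod 1487)
189^34 = 189^32 · 189^2 ≡ 859 · 33 ≡ 94 (mod 1487).

94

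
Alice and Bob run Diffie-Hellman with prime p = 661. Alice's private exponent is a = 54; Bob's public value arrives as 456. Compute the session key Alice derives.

Shared key K = 456^54 mod 661.
456^1 ≡ 456 (mod 661)
456^2 = (456^1)^2 ≡ 456^2 = 207936 ≡ 382 (mod 661)
456^4 = (456^2)^2 ≡ 382^2 = 145924 ≡ 504 (mod 661)
456^8 = (456^4)^2 ≡ 504^2 = 254016 ≡ 192 (mod 661)
456^16 = (456^8)^2 ≡ 192^2 = 36864 ≡ 509 (mod 661)
456^32 = (456^16)^2 ≡ 509^2 = 259081 ≡ 630 (mod 661)
456^54 = 456^32 · 456^16 · 456^4 · 456^2 ≡ 630 · 509 · 504 · 382 ≡ 503 (mod 661).

503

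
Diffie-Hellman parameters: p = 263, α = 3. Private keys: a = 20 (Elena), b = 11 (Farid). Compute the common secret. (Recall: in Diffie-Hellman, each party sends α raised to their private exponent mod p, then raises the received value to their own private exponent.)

178

Farid sends B = α^b mod p = 3^11 mod 263.
3^1 ≡ 3 (mod 263)
3^2 = (3^1)^2 ≡ 3^2 = 9 ≡ 9 (mod 263)
3^4 = (3^2)^2 ≡ 9^2 = 81 ≡ 81 (mod 263)
3^8 = (3^4)^2 ≡ 81^2 = 6561 ≡ 249 (mod 263)
3^11 = 3^8 · 3^2 · 3^1 ≡ 249 · 9 · 3 ≡ 148 (mod 263).
So B = 148. Elena then computes K = B^a mod p = 148^20 mod 263.
148^1 ≡ 148 (mod 263)
148^2 = (148^1)^2 ≡ 148^2 = 21904 ≡ 75 (mod 263)
148^4 = (148^2)^2 ≡ 75^2 = 5625 ≡ 102 (mod 263)
148^8 = (148^4)^2 ≡ 102^2 = 10404 ≡ 147 (mod 263)
148^16 = (148^8)^2 ≡ 147^2 = 21609 ≡ 43 (mod 263)
148^20 = 148^16 · 148^4 ≡ 43 · 102 ≡ 178 (mod 263).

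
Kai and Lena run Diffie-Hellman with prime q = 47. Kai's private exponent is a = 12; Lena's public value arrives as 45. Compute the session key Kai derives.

Shared key K = 45^12 mod 47.
45^1 ≡ 45 (mod 47)
45^2 = (45^1)^2 ≡ 45^2 = 2025 ≡ 4 (mod 47)
45^4 = (45^2)^2 ≡ 4^2 = 16 ≡ 16 (mod 47)
45^8 = (45^4)^2 ≡ 16^2 = 256 ≡ 21 (mod 47)
45^12 = 45^8 · 45^4 ≡ 21 · 16 ≡ 7 (mod 47).

7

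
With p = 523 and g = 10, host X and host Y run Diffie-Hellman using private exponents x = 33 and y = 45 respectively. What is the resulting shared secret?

394

Host X sends A = g^x mod p = 10^33 mod 523.
10^1 ≡ 10 (mod 523)
10^2 = (10^1)^2 ≡ 10^2 = 100 ≡ 100 (mod 523)
10^4 = (10^2)^2 ≡ 100^2 = 10000 ≡ 63 (mod 523)
10^8 = (10^4)^2 ≡ 63^2 = 3969 ≡ 308 (mod 523)
10^16 = (10^8)^2 ≡ 308^2 = 94864 ≡ 201 (mod 523)
10^32 = (10^16)^2 ≡ 201^2 = 40401 ≡ 130 (mod 523)
10^33 = 10^32 · 10^1 ≡ 130 · 10 ≡ 254 (mod 523).
So A = 254. Host Y then computes K = A^y mod p = 254^45 mod 523.
254^1 ≡ 254 (mod 523)
254^2 = (254^1)^2 ≡ 254^2 = 64516 ≡ 187 (mod 523)
254^4 = (254^2)^2 ≡ 187^2 = 34969 ≡ 451 (mod 523)
254^8 = (254^4)^2 ≡ 451^2 = 203401 ≡ 477 (mod 523)
254^16 = (254^8)^2 ≡ 477^2 = 227529 ≡ 24 (mod 523)
254^32 = (254^16)^2 ≡ 24^2 = 576 ≡ 53 (mod 523)
254^45 = 254^32 · 254^8 · 254^4 · 254^1 ≡ 53 · 477 · 451 · 254 ≡ 394 (mod 523).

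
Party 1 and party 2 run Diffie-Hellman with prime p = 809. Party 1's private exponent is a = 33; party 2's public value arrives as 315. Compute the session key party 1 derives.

Shared key K = 315^33 mod 809.
315^1 ≡ 315 (mod 809)
315^2 = (315^1)^2 ≡ 315^2 = 99225 ≡ 527 (mod 809)
315^4 = (315^2)^2 ≡ 527^2 = 277729 ≡ 242 (mod 809)
315^8 = (315^4)^2 ≡ 242^2 = 58564 ≡ 316 (mod 809)
315^16 = (315^8)^2 ≡ 316^2 = 99856 ≡ 349 (mod 809)
315^32 = (315^16)^2 ≡ 349^2 = 121801 ≡ 451 (mod 809)
315^33 = 315^32 · 315^1 ≡ 451 · 315 ≡ 490 (mod 809).

490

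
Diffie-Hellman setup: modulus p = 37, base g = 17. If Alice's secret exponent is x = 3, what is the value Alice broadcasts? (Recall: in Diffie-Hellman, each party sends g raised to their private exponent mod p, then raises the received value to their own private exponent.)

29

Public value = 17^3 (mod 37).
17^1 ≡ 17 (mod 37)
17^2 = (17^1)^2 ≡ 17^2 = 289 ≡ 30 (mod 37)
17^3 = 17^2 · 17^1 ≡ 30 · 17 ≡ 29 (mod 37).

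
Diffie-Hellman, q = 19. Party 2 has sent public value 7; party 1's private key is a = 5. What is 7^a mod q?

11

Shared key K = 7^5 mod 19.
7^1 ≡ 7 (mod 19)
7^2 = (7^1)^2 ≡ 7^2 = 49 ≡ 11 (mod 19)
7^4 = (7^2)^2 ≡ 11^2 = 121 ≡ 7 (mod 19)
7^5 = 7^4 · 7^1 ≡ 7 · 7 ≡ 11 (mod 19).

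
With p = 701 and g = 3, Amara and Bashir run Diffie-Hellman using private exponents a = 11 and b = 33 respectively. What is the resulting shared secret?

452

Amara sends A = g^a mod p = 3^11 mod 701.
3^1 ≡ 3 (mod 701)
3^2 = (3^1)^2 ≡ 3^2 = 9 ≡ 9 (mod 701)
3^4 = (3^2)^2 ≡ 9^2 = 81 ≡ 81 (mod 701)
3^8 = (3^4)^2 ≡ 81^2 = 6561 ≡ 252 (mod 701)
3^11 = 3^8 · 3^2 · 3^1 ≡ 252 · 9 · 3 ≡ 495 (mod 701).
So A = 495. Bashir then computes K = A^b mod p = 495^33 mod 701.
495^1 ≡ 495 (mod 701)
495^2 = (495^1)^2 ≡ 495^2 = 245025 ≡ 376 (mod 701)
495^4 = (495^2)^2 ≡ 376^2 = 141376 ≡ 475 (mod 701)
495^8 = (495^4)^2 ≡ 475^2 = 225625 ≡ 604 (mod 701)
495^16 = (495^8)^2 ≡ 604^2 = 364816 ≡ 296 (mod 701)
495^32 = (495^16)^2 ≡ 296^2 = 87616 ≡ 692 (mod 701)
495^33 = 495^32 · 495^1 ≡ 692 · 495 ≡ 452 (mod 701).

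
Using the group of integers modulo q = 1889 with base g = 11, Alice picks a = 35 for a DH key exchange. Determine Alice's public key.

1848

Public value = 11^35 mod 1889.
11^1 ≡ 11 (mod 1889)
11^2 = (11^1)^2 ≡ 11^2 = 121 ≡ 121 (mod 1889)
11^4 = (11^2)^2 ≡ 121^2 = 14641 ≡ 1418 (mod 1889)
11^8 = (11^4)^2 ≡ 1418^2 = 2010724 ≡ 828 (mod 1889)
11^16 = (11^8)^2 ≡ 828^2 = 685584 ≡ 1766 (mod 1889)
11^32 = (11^16)^2 ≡ 1766^2 = 3118756 ≡ 17 (mod 1889)
11^35 = 11^32 · 11^2 · 11^1 ≡ 17 · 121 · 11 ≡ 1848 (mod 1889).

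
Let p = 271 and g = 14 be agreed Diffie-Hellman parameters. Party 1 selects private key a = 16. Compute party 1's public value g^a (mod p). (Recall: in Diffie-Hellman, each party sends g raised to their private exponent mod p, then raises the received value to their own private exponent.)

129

Public value = 14^16 (mod 271).
14^1 ≡ 14 (mod 271)
14^2 = (14^1)^2 ≡ 14^2 = 196 ≡ 196 (mod 271)
14^4 = (14^2)^2 ≡ 196^2 = 38416 ≡ 205 (mod 271)
14^8 = (14^4)^2 ≡ 205^2 = 42025 ≡ 20 (mod 271)
14^16 = (14^8)^2 ≡ 20^2 = 400 ≡ 129 (mod 271)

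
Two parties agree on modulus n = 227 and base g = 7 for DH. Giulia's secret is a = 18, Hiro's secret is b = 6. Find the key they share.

Hiro sends B = g^b mod n = 7^6 mod 227.
7^1 ≡ 7 (mod 227)
7^2 = (7^1)^2 ≡ 7^2 = 49 ≡ 49 (mod 227)
7^4 = (7^2)^2 ≡ 49^2 = 2401 ≡ 131 (mod 227)
7^6 = 7^4 · 7^2 ≡ 131 · 49 ≡ 63 (mod 227).
So B = 63. Giulia then computes K = B^a mod n = 63^18 mod 227.
63^1 ≡ 63 (mod 227)
63^2 = (63^1)^2 ≡ 63^2 = 3969 ≡ 110 (mod 227)
63^4 = (63^2)^2 ≡ 110^2 = 12100 ≡ 69 (mod 227)
63^8 = (63^4)^2 ≡ 69^2 = 4761 ≡ 221 (mod 227)
63^16 = (63^8)^2 ≡ 221^2 = 48841 ≡ 36 (mod 227)
63^18 = 63^16 · 63^2 ≡ 36 · 110 ≡ 101 (mod 227).

101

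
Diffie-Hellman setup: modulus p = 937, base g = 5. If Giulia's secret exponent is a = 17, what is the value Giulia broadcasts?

671

Public value = 5^17 mod 937.
5^1 ≡ 5 (mod 937)
5^2 = (5^1)^2 ≡ 5^2 = 25 ≡ 25 (mod 937)
5^4 = (5^2)^2 ≡ 25^2 = 625 ≡ 625 (mod 937)
5^8 = (5^4)^2 ≡ 625^2 = 390625 ≡ 833 (mod 937)
5^16 = (5^8)^2 ≡ 833^2 = 693889 ≡ 509 (mod 937)
5^17 = 5^16 · 5^1 ≡ 509 · 5 ≡ 671 (mod 937).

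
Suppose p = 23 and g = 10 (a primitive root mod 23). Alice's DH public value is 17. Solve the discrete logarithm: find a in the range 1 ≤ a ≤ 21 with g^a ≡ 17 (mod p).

Try successive powers of 10 modulo 23:
10^1 ≡ 10
10^2 ≡ 8
10^3 ≡ 11
10^4 ≡ 18
10^5 ≡ 19
10^6 ≡ 6
10^7 ≡ 14
10^8 ≡ 2
10^9 ≡ 20
10^10 ≡ 16
10^11 ≡ 22
10^12 ≡ 13
10^13 ≡ 15
10^14 ≡ 12
10^15 ≡ 5
10^16 ≡ 4
10^17 ≡ 17
Found: a = 17.

17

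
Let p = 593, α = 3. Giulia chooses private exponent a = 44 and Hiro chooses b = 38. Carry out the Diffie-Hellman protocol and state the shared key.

248

Giulia sends A = α^a mod p = 3^44 mod 593.
3^1 ≡ 3 (mod 593)
3^2 = (3^1)^2 ≡ 3^2 = 9 ≡ 9 (mod 593)
3^4 = (3^2)^2 ≡ 9^2 = 81 ≡ 81 (mod 593)
3^8 = (3^4)^2 ≡ 81^2 = 6561 ≡ 38 (mod 593)
3^16 = (3^8)^2 ≡ 38^2 = 1444 ≡ 258 (mod 593)
3^32 = (3^16)^2 ≡ 258^2 = 66564 ≡ 148 (mod 593)
3^44 = 3^32 · 3^8 · 3^4 ≡ 148 · 38 · 81 ≡ 120 (mod 593).
So A = 120. Hiro then computes K = A^b mod p = 120^38 mod 593.
120^1 ≡ 120 (mod 593)
120^2 = (120^1)^2 ≡ 120^2 = 14400 ≡ 168 (mod 593)
120^4 = (120^2)^2 ≡ 168^2 = 28224 ≡ 353 (mod 593)
120^8 = (120^4)^2 ≡ 353^2 = 124609 ≡ 79 (mod 593)
120^16 = (120^8)^2 ≡ 79^2 = 6241 ≡ 311 (mod 593)
120^32 = (120^16)^2 ≡ 311^2 = 96721 ≡ 62 (mod 593)
120^38 = 120^32 · 120^4 · 120^2 ≡ 62 · 353 · 168 ≡ 248 (mod 593).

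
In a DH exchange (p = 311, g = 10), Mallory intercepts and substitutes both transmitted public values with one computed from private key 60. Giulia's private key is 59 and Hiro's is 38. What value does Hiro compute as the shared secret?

Hiro receives Mallory's public value M = 10^60 mod 311 instead of the honest one.
10^1 ≡ 10 (mod 311)
10^2 = (10^1)^2 ≡ 10^2 = 100 ≡ 100 (mod 311)
10^4 = (10^2)^2 ≡ 100^2 = 10000 ≡ 48 (mod 311)
10^8 = (10^4)^2 ≡ 48^2 = 2304 ≡ 127 (mod 311)
10^16 = (10^8)^2 ≡ 127^2 = 16129 ≡ 268 (mod 311)
10^32 = (10^16)^2 ≡ 268^2 = 71824 ≡ 294 (mod 311)
10^60 = 10^32 · 10^16 · 10^8 · 10^4 ≡ 294 · 268 · 127 · 48 ≡ 168 (mod 311).
So M = 168. Hiro computes K = M^38 mod 311.
168^1 ≡ 168 (mod 311)
168^2 = (168^1)^2 ≡ 168^2 = 28224 ≡ 234 (mod 311)
168^4 = (168^2)^2 ≡ 234^2 = 54756 ≡ 20 (mod 311)
168^8 = (168^4)^2 ≡ 20^2 = 400 ≡ 89 (mod 311)
168^16 = (168^8)^2 ≡ 89^2 = 7921 ≡ 146 (mod 311)
168^32 = (168^16)^2 ≡ 146^2 = 21316 ≡ 168 (mod 311)
168^38 = 168^32 · 168^4 · 168^2 ≡ 168 · 20 · 234 ≡ 32 (mod 311).

32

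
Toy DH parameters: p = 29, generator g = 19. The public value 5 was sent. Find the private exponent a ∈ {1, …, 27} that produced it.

Try successive powers of 19 modulo 29:
19^1 ≡ 19
19^2 ≡ 13
19^3 ≡ 15
19^4 ≡ 24
19^5 ≡ 21
19^6 ≡ 22
19^7 ≡ 12
19^8 ≡ 25
19^9 ≡ 11
19^10 ≡ 6
19^11 ≡ 27
19^12 ≡ 20
19^13 ≡ 3
19^14 ≡ 28
19^15 ≡ 10
19^16 ≡ 16
19^17 ≡ 14
19^18 ≡ 5
Found: a = 18.

18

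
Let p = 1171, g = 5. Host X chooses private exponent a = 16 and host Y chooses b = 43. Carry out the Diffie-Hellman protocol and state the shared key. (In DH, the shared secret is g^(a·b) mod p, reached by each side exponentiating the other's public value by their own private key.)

30

Host X sends A = g^a mod p = 5^16 mod 1171.
5^1 ≡ 5 (mod 1171)
5^2 = (5^1)^2 ≡ 5^2 = 25 ≡ 25 (mod 1171)
5^4 = (5^2)^2 ≡ 25^2 = 625 ≡ 625 (mod 1171)
5^8 = (5^4)^2 ≡ 625^2 = 390625 ≡ 682 (mod 1171)
5^16 = (5^8)^2 ≡ 682^2 = 465124 ≡ 237 (mod 1171)
So A = 237. Host Y then computes K = A^b mod p = 237^43 mod 1171.
237^1 ≡ 237 (mod 1171)
237^2 = (237^1)^2 ≡ 237^2 = 56169 ≡ 1132 (mod 1171)
237^4 = (237^2)^2 ≡ 1132^2 = 1281424 ≡ 350 (mod 1171)
237^8 = (237^4)^2 ≡ 350^2 = 122500 ≡ 716 (mod 1171)
237^16 = (237^8)^2 ≡ 716^2 = 512656 ≡ 929 (mod 1171)
237^32 = (237^16)^2 ≡ 929^2 = 863041 ≡ 14 (mod 1171)
237^43 = 237^32 · 237^8 · 237^2 · 237^1 ≡ 14 · 716 · 1132 · 237 ≡ 30 (mod 1171).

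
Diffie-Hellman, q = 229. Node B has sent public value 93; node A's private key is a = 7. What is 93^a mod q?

Shared key K = 93^7 mod 229.
93^1 ≡ 93 (mod 229)
93^2 = (93^1)^2 ≡ 93^2 = 8649 ≡ 176 (mod 229)
93^4 = (93^2)^2 ≡ 176^2 = 30976 ≡ 61 (mod 229)
93^7 = 93^4 · 93^2 · 93^1 ≡ 61 · 176 · 93 ≡ 8 (mod 229).

8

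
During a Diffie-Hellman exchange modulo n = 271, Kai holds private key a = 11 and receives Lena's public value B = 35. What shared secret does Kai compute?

8

Shared key K = 35^11 mod 271.
35^1 ≡ 35 (mod 271)
35^2 = (35^1)^2 ≡ 35^2 = 1225 ≡ 141 (mod 271)
35^4 = (35^2)^2 ≡ 141^2 = 19881 ≡ 98 (mod 271)
35^8 = (35^4)^2 ≡ 98^2 = 9604 ≡ 119 (mod 271)
35^11 = 35^8 · 35^2 · 35^1 ≡ 119 · 141 · 35 ≡ 8 (mod 271).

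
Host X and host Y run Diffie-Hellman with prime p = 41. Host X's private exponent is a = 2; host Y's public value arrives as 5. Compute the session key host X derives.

25

Shared key K = 5^2 mod 41.
5^1 ≡ 5 (mod 41)
5^2 = (5^1)^2 ≡ 5^2 = 25 ≡ 25 (mod 41)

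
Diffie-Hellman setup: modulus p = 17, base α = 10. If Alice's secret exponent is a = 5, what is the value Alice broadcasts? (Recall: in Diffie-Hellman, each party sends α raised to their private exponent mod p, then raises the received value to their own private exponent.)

Public value = 10^5 mod 17.
10^1 ≡ 10 (mod 17)
10^2 = (10^1)^2 ≡ 10^2 = 100 ≡ 15 (mod 17)
10^4 = (10^2)^2 ≡ 15^2 = 225 ≡ 4 (mod 17)
10^5 = 10^4 · 10^1 ≡ 4 · 10 ≡ 6 (mod 17).

6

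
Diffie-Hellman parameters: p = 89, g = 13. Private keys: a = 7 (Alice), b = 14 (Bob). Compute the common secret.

47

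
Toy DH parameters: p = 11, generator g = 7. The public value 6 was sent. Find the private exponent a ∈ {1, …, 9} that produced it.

7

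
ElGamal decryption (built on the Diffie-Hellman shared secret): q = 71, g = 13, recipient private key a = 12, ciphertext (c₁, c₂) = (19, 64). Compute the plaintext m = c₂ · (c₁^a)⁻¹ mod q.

15

Shared mask s = c₁^a mod q = 19^12 mod 71.
19^1 ≡ 19 (mod 71)
19^2 = (19^1)^2 ≡ 19^2 = 361 ≡ 6 (mod 71)
19^4 = (19^2)^2 ≡ 6^2 = 36 ≡ 36 (mod 71)
19^8 = (19^4)^2 ≡ 36^2 = 1296 ≡ 18 (mod 71)
19^12 = 19^8 · 19^4 ≡ 18 · 36 ≡ 9 (mod 71).
So s = 9; s⁻¹ ≡ 8 (mod 71).
m = c₂ · s⁻¹ mod 71 = 64 · 8 mod 71 = 15.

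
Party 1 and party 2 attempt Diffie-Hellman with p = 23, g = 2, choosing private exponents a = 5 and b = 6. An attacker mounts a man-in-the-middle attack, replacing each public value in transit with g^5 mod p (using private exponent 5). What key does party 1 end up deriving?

8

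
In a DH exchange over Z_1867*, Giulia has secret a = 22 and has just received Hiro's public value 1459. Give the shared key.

Shared key K = 1459^22 mod 1867.
1459^1 ≡ 1459 (mod 1867)
1459^2 = (1459^1)^2 ≡ 1459^2 = 2128681 ≡ 301 (mod 1867)
1459^4 = (1459^2)^2 ≡ 301^2 = 90601 ≡ 985 (mod 1867)
1459^8 = (1459^4)^2 ≡ 985^2 = 970225 ≡ 1252 (mod 1867)
1459^16 = (1459^8)^2 ≡ 1252^2 = 1567504 ≡ 1091 (mod 1867)
1459^22 = 1459^16 · 1459^4 · 1459^2 ≡ 1091 · 985 · 301 ≡ 1784 (mod 1867).

1784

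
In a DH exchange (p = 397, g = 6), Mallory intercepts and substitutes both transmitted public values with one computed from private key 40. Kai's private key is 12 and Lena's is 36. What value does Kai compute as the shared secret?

106

Kai receives Mallory's public value M = 6^40 mod 397 instead of the honest one.
6^1 ≡ 6 (mod 397)
6^2 = (6^1)^2 ≡ 6^2 = 36 ≡ 36 (mod 397)
6^4 = (6^2)^2 ≡ 36^2 = 1296 ≡ 105 (mod 397)
6^8 = (6^4)^2 ≡ 105^2 = 11025 ≡ 306 (mod 397)
6^16 = (6^8)^2 ≡ 306^2 = 93636 ≡ 341 (mod 397)
6^32 = (6^16)^2 ≡ 341^2 = 116281 ≡ 357 (mod 397)
6^40 = 6^32 · 6^8 ≡ 357 · 306 ≡ 67 (mod 397).
So M = 67. Kai computes K = M^12 mod 397.
67^1 ≡ 67 (mod 397)
67^2 = (67^1)^2 ≡ 67^2 = 4489 ≡ 122 (mod 397)
67^4 = (67^2)^2 ≡ 122^2 = 14884 ≡ 195 (mod 397)
67^8 = (67^4)^2 ≡ 195^2 = 38025 ≡ 310 (mod 397)
67^12 = 67^8 · 67^4 ≡ 310 · 195 ≡ 106 (mod 397).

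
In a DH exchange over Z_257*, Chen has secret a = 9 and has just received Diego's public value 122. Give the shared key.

Shared key K = 122^9 mod 257.
122^1 ≡ 122 (mod 257)
122^2 = (122^1)^2 ≡ 122^2 = 14884 ≡ 235 (mod 257)
122^4 = (122^2)^2 ≡ 235^2 = 55225 ≡ 227 (mod 257)
122^8 = (122^4)^2 ≡ 227^2 = 51529 ≡ 129 (mod 257)
122^9 = 122^8 · 122^1 ≡ 129 · 122 ≡ 61 (mod 257).

61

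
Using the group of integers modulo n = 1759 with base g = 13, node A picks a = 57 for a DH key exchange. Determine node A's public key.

1555

Public value = 13^57 mod 1759.
13^1 ≡ 13 (mod 1759)
13^2 = (13^1)^2 ≡ 13^2 = 169 ≡ 169 (mod 1759)
13^4 = (13^2)^2 ≡ 169^2 = 28561 ≡ 417 (mod 1759)
13^8 = (13^4)^2 ≡ 417^2 = 173889 ≡ 1507 (mod 1759)
13^16 = (13^8)^2 ≡ 1507^2 = 2271049 ≡ 180 (mod 1759)
13^32 = (13^16)^2 ≡ 180^2 = 32400 ≡ 738 (mod 1759)
13^57 = 13^32 · 13^16 · 13^8 · 13^1 ≡ 738 · 180 · 1507 · 13 ≡ 1555 (mod 1759).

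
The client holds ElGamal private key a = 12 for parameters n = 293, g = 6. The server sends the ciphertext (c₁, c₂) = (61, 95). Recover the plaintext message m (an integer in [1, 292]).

24

Shared mask s = c₁^a mod n = 61^12 mod 293.
61^1 ≡ 61 (mod 293)
61^2 = (61^1)^2 ≡ 61^2 = 3721 ≡ 205 (mod 293)
61^4 = (61^2)^2 ≡ 205^2 = 42025 ≡ 126 (mod 293)
61^8 = (61^4)^2 ≡ 126^2 = 15876 ≡ 54 (mod 293)
61^12 = 61^8 · 61^4 ≡ 54 · 126 ≡ 65 (mod 293).
So s = 65; s⁻¹ ≡ 284 (mod 293).
m = c₂ · s⁻¹ mod 293 = 95 · 284 mod 293 = 24.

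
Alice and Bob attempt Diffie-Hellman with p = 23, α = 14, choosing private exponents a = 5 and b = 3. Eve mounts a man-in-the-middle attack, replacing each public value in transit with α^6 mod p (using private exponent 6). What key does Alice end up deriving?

Alice receives Eve's public value M = 14^6 mod 23 instead of the honest one.
14^1 ≡ 14 (mod 23)
14^2 = (14^1)^2 ≡ 14^2 = 196 ≡ 12 (mod 23)
14^4 = (14^2)^2 ≡ 12^2 = 144 ≡ 6 (mod 23)
14^6 = 14^4 · 14^2 ≡ 6 · 12 ≡ 3 (mod 23).
So M = 3. Alice computes K = M^5 mod 23.
3^1 ≡ 3 (mod 23)
3^2 = (3^1)^2 ≡ 3^2 = 9 ≡ 9 (mod 23)
3^4 = (3^2)^2 ≡ 9^2 = 81 ≡ 12 (mod 23)
3^5 = 3^4 · 3^1 ≡ 12 · 3 ≡ 13 (mod 23).

13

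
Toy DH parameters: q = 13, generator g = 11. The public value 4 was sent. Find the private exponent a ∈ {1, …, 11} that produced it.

2

Try successive powers of 11 modulo 13:
11^1 ≡ 11
11^2 ≡ 4
Found: a = 2.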